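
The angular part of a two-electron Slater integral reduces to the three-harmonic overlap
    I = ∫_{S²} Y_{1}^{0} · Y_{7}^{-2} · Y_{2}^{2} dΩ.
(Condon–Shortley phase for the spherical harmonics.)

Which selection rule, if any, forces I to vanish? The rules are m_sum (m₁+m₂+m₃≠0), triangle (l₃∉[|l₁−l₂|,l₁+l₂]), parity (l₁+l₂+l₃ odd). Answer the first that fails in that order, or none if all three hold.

triangle

azimuthal sum: 0 − 2 + 2 = 0  ✓
6 ≤ 2 ≤ 8 (triangle on l)  ✗
L = 1 + 7 + 2 = 10 (even)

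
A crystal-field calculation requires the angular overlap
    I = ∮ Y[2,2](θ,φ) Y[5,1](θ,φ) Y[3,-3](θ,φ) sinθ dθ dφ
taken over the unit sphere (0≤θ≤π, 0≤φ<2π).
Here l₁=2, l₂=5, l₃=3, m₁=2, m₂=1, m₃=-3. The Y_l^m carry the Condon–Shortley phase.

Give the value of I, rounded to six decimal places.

-0.023961

m-sum 0 ✓  L=10 even ✓  3≤3≤7 ✓
Π(2lᵢ+1) = 5×11×7 = 385
triangle coeff Δ(2,5,3) = 1/2310
Σ_t [2,2]: t=2:+1/144 = 1/144
(3j)²=10/231 [(2 5 3; 0 0 0)], sign=-1
Σ_t [0,0]: t=0:+1/17280 = 1/17280
(3j)²=1/2310 [(2 5 3; 2 1 -3)], sign=+1
⇒ 4πI² = 5/693
I = (-1)√(5/693/(4π)) = -0.02396147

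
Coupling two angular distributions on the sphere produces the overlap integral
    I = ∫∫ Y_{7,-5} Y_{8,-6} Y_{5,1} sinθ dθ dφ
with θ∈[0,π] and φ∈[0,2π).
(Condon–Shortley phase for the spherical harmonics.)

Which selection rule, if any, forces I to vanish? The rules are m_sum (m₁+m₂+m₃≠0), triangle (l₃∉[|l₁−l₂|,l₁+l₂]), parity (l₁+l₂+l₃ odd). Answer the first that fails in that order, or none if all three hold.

m₁+m₂+m₃ = -5 − 6 + 1 = -10  ✗
triangle: |7−8|=1 ≤ l₃=5 ≤ 7+8=15
parity: l₁+l₂+l₃ = 20 is even

m_sum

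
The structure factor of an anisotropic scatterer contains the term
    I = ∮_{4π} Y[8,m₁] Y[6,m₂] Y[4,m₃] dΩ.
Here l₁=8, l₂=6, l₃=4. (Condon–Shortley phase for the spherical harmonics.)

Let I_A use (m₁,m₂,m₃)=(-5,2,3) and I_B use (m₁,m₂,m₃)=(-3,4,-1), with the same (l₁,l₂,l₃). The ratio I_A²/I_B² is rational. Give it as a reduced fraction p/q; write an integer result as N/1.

182/10201

Same 8,6,4: normalisation and zero-m 3j drop out of the ratio.
A: Δ: 10! 6! 2! / 19! → 1/23279256; sum: t=7:−1/21772800 t=8:+1/19353600 = 1/174182400; 3j²(8 6 4; -5 2 3) = Δ·Π!·Σ² = 1/3876  (sign -1)
B: Δ: 10! 6! 2! / 19! → 1/23279256; sum: t=8:+1/5806080 t=9:−1/17418240 t=10:+1/870912000 = 101/870912000; 3j²(8 6 4; -3 4 -1) = Δ·Π!·Σ² = 10201/705432  (sign -1)
I_A²/I_B² = (1/3876)/(10201/705432) = 182/10201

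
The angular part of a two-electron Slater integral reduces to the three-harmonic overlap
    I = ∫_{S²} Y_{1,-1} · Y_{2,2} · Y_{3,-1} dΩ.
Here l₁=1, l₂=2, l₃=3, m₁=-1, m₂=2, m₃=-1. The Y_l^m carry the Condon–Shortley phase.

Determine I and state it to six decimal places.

Checks pass: Σm=0; 6 even; l₃=3∈[1,3].
(2·1+1)(2·2+1)(2·3+1) = 105
Δ: 0! 2! 4! / 7! → 1/105
sum: t=0:+1/4 = 1/4
3j²(1 2 3; 0 0 0) = Δ·Π!·Σ² = 3/35  (sign -1)
sum: t=0:+1/48 = 1/48
3j²(1 2 3; -1 2 -1) = Δ·Π!·Σ² = 1/105  (sign +1)
combine: 4πI² = 105·3/35·1/105 = 3/35
take √, sign -1: I = -0.08258890

-0.082589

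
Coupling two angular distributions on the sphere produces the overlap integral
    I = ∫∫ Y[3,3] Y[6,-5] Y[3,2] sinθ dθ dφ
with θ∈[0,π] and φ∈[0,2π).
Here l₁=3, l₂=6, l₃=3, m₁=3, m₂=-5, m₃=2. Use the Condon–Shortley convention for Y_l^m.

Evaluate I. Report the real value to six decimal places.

Rules hold: Σm=0, L=12 even, 3≤3≤9.
N = 7·13·7 = 637
Δ = 6!·0!·6!/13! = 1/12012
Racah Σ t=3..3: t=3:−1/1296 = -1/1296
⇒ 3j(3 6 3; 0 0 0)² = 100/3003, sgn +1
Racah Σ t=0..0: t=0:+1/86400 = 1/86400
⇒ 3j(3 6 3; 3 -5 2)² = 1/26, sgn -1
4πI² = N·(3j₀)²·(3jₘ)² = 350/429
I = -1·√(0.815851/4π) = -0.25480060

-0.254801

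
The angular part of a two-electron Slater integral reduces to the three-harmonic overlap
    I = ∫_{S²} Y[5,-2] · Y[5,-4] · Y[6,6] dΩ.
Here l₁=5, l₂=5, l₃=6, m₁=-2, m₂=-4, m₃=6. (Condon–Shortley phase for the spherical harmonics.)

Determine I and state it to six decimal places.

Checks pass: Σm=0; 16 even; l₃=6∈[0,10].
(2·5+1)(2·5+1)(2·6+1) = 1573
Δ: 4! 6! 6! / 17! → 1/28588560
sum: t=0:+1/345600 t=1:−1/13824 t=2:+1/5184 t=3:−1/13824 t=4:+1/345600 = 7/129600
3j²(5 5 6; 0 0 0) = Δ·Π!·Σ² = 80/7293  (sign +1)
sum: t=1:−1/3110400 = -1/3110400
3j²(5 5 6; -2 -4 6) = Δ·Π!·Σ² = 21/1105  (sign -1)
combine: 4πI² = 1573·80/7293·21/1105 = 1232/3757
take √, sign -1: I = -0.16153991

-0.161540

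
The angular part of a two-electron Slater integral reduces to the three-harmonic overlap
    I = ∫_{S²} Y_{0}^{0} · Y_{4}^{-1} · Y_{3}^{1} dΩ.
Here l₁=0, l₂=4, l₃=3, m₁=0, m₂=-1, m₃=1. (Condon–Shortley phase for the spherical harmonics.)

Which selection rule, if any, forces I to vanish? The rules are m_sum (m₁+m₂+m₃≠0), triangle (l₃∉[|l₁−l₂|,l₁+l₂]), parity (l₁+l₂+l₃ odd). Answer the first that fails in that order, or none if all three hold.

triangle

Σmᵢ = 0  ✓
l₃∈[|l₁−l₂|,l₁+l₂]=[4,4], have l₃=3  ✗
Σlᵢ = 7 ⇒ odd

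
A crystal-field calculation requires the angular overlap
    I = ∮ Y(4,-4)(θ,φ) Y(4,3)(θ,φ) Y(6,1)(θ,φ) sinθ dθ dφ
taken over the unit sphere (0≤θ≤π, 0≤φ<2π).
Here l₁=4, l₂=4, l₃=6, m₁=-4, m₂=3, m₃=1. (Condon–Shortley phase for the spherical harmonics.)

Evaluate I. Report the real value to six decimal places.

m-sum 0 ✓  L=14 even ✓  0≤6≤8 ✓
Π(2lᵢ+1) = 9×9×13 = 1053
triangle coeff Δ(4,4,6) = 1/1261260
Σ_t [0,2]: t=0:+1/4608 t=1:−1/1296 t=2:+1/4608 = -7/20736
(3j)²=20/1287 [(4 4 6; 0 0 0)], sign=-1
Σ_t [2,2]: t=2:+1/172800 = 1/172800
(3j)²=7/2145 [(4 4 6; -4 3 1)], sign=-1
⇒ 4πI² = 84/1573
I = (+1)√(84/1573/(4π)) = 0.06518840

0.065188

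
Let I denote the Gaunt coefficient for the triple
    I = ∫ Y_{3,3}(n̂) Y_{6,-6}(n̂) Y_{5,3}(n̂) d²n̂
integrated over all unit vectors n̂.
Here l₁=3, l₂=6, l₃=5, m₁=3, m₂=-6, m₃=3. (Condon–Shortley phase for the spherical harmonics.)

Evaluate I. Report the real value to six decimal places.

-0.119512

Rules hold: Σm=0, L=14 even, 3≤5≤9.
N = 7·13·11 = 1001
Δ = 4!·2!·8!/15! = 1/675675
Racah Σ t=1..3: t=1:−1/8640 t=2:+1/2304 t=3:−1/8640 = 7/34560
⇒ 3j(3 6 5; 0 0 0)² = 7/429, sgn -1
Racah Σ t=0..0: t=0:+1/1935360 = 1/1935360
⇒ 3j(3 6 5; 3 -6 3)² = 1/91, sgn +1
4πI² = N·(3j₀)²·(3jₘ)² = 7/39
I = -1·√(0.179487/4π) = -0.11951207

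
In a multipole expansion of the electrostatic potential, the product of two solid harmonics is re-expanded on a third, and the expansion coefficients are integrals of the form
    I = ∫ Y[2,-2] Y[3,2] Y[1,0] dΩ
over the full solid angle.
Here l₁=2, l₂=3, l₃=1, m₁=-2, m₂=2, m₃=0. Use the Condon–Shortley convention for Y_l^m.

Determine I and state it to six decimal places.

0.184674

m-sum 0 ✓  L=6 even ✓  1≤1≤5 ✓
Π(2lᵢ+1) = 5×7×3 = 105
triangle coeff Δ(2,3,1) = 1/105
Σ_t [2,2]: t=2:+1/4 = 1/4
(3j)²=3/35 [(2 3 1; 0 0 0)], sign=-1
Σ_t [4,4]: t=4:+1/24 = 1/24
(3j)²=1/21 [(2 3 1; -2 2 0)], sign=-1
⇒ 4πI² = 3/7
I = (+1)√(3/7/(4π)) = 0.18467439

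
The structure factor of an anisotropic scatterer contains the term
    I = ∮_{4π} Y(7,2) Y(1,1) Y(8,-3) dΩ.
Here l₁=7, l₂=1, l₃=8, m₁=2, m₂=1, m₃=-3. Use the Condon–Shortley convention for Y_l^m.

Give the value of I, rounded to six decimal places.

Rules hold: Σm=0, L=16 even, 6≤8≤8.
N = 15·3·17 = 765
Δ = 0!·14!·2!/17! = 1/2040
Racah Σ t=0..0: t=0:+1/25401600 = 1/25401600
⇒ 3j(7 1 8; 0 0 0)² = 8/255, sgn +1
Racah Σ t=0..0: t=0:+1/87091200 = 1/87091200
⇒ 3j(7 1 8; 2 1 -3)² = 11/408, sgn -1
4πI² = N·(3j₀)²·(3jₘ)² = 11/17
I = -1·√(0.647059/4π) = -0.22691696

-0.226917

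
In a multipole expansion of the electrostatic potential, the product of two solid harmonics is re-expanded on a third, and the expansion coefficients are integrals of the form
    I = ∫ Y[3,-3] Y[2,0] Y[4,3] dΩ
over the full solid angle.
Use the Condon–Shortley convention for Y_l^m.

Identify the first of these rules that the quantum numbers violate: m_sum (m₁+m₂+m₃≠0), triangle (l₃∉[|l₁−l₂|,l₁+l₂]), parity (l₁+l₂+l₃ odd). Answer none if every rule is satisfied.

parity

Σmᵢ = 0  ✓
l₃∈[|l₁−l₂|,l₁+l₂]=[1,5], have l₃=4  ✓
Σlᵢ = 9 ⇒ odd  ✗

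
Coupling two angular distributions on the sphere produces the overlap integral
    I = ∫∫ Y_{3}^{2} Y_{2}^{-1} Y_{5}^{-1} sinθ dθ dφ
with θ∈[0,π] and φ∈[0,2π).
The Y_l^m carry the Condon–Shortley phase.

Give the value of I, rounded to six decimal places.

Checks pass: Σm=0; 10 even; l₃=5∈[1,5].
(2·3+1)(2·2+1)(2·5+1) = 385
Δ: 0! 6! 4! / 11! → 1/2310
sum: t=0:+1/144 = 1/144
3j²(3 2 5; 0 0 0) = Δ·Π!·Σ² = 10/231  (sign -1)
sum: t=0:+1/720 = 1/720
3j²(3 2 5; 2 -1 -1) = Δ·Π!·Σ² = 4/385  (sign +1)
combine: 4πI² = 385·10/231·4/385 = 40/231
take √, sign -1: I = -0.11738675

-0.117387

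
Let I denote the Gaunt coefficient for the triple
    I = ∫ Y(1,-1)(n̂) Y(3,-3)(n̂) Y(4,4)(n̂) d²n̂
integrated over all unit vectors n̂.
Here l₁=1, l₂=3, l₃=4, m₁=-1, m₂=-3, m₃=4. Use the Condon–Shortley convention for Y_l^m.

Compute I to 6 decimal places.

Checks pass: Σm=0; 8 even; l₃=4∈[2,4].
(2·1+1)(2·3+1)(2·4+1) = 189
Δ: 0! 2! 6! / 9! → 1/252
sum: t=0:+1/36 = 1/36
3j²(1 3 4; 0 0 0) = Δ·Π!·Σ² = 4/63  (sign +1)
sum: t=0:+1/1440 = 1/1440
3j²(1 3 4; -1 -3 4) = Δ·Π!·Σ² = 1/9  (sign +1)
combine: 4πI² = 189·4/63·1/9 = 4/3
take √, sign +1: I = 0.32573501

0.325735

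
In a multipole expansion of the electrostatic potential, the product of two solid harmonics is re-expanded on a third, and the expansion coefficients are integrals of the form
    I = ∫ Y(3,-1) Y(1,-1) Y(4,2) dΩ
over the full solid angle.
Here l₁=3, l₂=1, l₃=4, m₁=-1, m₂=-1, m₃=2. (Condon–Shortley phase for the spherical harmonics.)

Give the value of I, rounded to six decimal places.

Rules hold: Σm=0, L=8 even, 2≤4≤4.
N = 7·3·9 = 189
Δ = 0!·6!·2!/9! = 1/252
Racah Σ t=0..0: t=0:+1/36 = 1/36
⇒ 3j(3 1 4; 0 0 0)² = 4/63, sgn +1
Racah Σ t=0..0: t=0:+1/96 = 1/96
⇒ 3j(3 1 4; -1 -1 2)² = 5/84, sgn +1
4πI² = N·(3j₀)²·(3jₘ)² = 5/7
I = +1·√(0.714286/4π) = 0.23841361

0.238414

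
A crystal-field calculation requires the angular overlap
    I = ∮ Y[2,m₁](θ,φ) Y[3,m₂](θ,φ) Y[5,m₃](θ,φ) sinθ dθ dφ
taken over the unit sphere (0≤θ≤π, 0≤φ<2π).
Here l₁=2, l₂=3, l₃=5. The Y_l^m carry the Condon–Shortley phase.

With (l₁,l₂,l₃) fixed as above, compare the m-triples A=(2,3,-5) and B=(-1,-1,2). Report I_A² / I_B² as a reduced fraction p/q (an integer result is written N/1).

2/1

Same 2,3,5: normalisation and zero-m 3j drop out of the ratio.
A: Δ: 0! 4! 6! / 11! → 1/2310; sum: t=0:+1/17280 = 1/17280; 3j²(2 3 5; 2 3 -5) = Δ·Π!·Σ² = 1/11  (sign +1)
B: Δ: 0! 4! 6! / 11! → 1/2310; sum: t=0:+1/288 = 1/288; 3j²(2 3 5; -1 -1 2) = Δ·Π!·Σ² = 1/22  (sign -1)
I_A²/I_B² = (1/11)/(1/22) = 2/1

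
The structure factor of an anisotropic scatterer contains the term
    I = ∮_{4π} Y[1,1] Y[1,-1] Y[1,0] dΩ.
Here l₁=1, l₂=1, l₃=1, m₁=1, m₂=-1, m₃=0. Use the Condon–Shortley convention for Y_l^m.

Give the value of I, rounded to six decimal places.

0.000000

Σlᵢ=3 odd — θ-integrand is odd under cosθ→−cosθ; I=0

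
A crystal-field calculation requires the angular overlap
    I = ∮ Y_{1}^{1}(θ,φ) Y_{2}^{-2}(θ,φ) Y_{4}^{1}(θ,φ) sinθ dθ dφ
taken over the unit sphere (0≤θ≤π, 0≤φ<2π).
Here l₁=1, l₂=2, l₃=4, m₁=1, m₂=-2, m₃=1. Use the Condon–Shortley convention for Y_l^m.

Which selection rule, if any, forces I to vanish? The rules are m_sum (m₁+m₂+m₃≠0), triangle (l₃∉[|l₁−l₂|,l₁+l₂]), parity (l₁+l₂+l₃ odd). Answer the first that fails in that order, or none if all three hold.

triangle

azimuthal sum: 1 − 2 + 1 = 0  ✓
1 ≤ 4 ≤ 3 (triangle on l)  ✗
L = 1 + 2 + 4 = 7 (odd)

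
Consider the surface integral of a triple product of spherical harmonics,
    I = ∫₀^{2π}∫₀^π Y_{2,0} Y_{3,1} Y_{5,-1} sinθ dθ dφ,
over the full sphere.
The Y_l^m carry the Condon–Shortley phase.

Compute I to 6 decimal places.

Rules hold: Σm=0, L=10 even, 1≤5≤5.
N = 5·7·11 = 385
Δ = 0!·4!·6!/11! = 1/2310
Racah Σ t=0..0: t=0:+1/144 = 1/144
⇒ 3j(2 3 5; 0 0 0)² = 10/231, sgn -1
Racah Σ t=0..0: t=0:+1/192 = 1/192
⇒ 3j(2 3 5; 0 1 -1)² = 3/77, sgn +1
4πI² = N·(3j₀)²·(3jₘ)² = 50/77
I = -1·√(0.649351/4π) = -0.22731846

-0.227318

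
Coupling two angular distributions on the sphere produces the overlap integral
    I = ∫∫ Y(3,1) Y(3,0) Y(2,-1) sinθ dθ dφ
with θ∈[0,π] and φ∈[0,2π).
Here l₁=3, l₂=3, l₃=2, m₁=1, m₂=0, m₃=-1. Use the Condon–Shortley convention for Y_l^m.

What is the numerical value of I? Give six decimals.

-0.059471

Checks pass: Σm=0; 8 even; l₃=2∈[0,6].
(2·3+1)(2·3+1)(2·2+1) = 245
Δ: 4! 2! 2! / 9! → 1/3780
sum: t=1:−1/24 t=2:+1/4 t=3:−1/24 = 1/6
3j²(3 3 2; 0 0 0) = Δ·Π!·Σ² = 4/105  (sign +1)
sum: t=1:−1/12 t=2:+1/8 = 1/24
3j²(3 3 2; 1 0 -1) = Δ·Π!·Σ² = 1/210  (sign -1)
combine: 4πI² = 245·4/105·1/210 = 2/45
take √, sign -1: I = -0.05947080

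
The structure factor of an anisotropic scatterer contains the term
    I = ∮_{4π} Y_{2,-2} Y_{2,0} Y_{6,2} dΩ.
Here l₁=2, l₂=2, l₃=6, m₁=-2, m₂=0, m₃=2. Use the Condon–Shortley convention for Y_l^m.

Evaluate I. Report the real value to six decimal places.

0.000000

l₃=6 ∉ [0,4] — triangle fails ⇒ I = 0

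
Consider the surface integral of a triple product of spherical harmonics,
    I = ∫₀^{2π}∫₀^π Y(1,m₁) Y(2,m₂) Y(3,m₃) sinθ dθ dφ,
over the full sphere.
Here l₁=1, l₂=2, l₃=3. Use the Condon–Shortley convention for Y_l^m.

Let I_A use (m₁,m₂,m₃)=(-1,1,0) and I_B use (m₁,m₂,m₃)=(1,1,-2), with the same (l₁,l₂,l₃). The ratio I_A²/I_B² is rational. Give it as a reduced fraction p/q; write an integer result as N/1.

l's match ⇒ only the (l;m) 3-j factors differ between A and B.
A: triangle coeff Δ(1,2,3) = 1/105; Σ_t [0,0]: t=0:+1/12 = 1/12; (3j)²=1/35 [(1 2 3; -1 1 0)], sign=-1
B: triangle coeff Δ(1,2,3) = 1/105; Σ_t [0,0]: t=0:+1/12 = 1/12; (3j)²=2/21 [(1 2 3; 1 1 -2)], sign=-1
I_A²/I_B² = (1/35)/(2/21) = 3/10

3/10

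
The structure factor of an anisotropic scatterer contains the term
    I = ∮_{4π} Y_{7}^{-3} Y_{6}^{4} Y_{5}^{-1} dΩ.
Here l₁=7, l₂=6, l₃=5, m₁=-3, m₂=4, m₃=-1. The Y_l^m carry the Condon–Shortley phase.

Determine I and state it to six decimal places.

Checks pass: Σm=0; 18 even; l₃=5∈[1,13].
(2·7+1)(2·6+1)(2·5+1) = 2145
Δ: 8! 6! 4! / 19! → 1/174594420
sum: t=2:+1/4147200 t=3:−1/207360 t=4:+1/82944 t=5:−1/207360 t=6:+1/4147200 = 1/345600
3j²(7 6 5; 0 0 0) = Δ·Π!·Σ² = 420/46189  (sign -1)
sum: t=6:+1/1658880 t=7:−1/1088640 t=8:+1/7741440 = -13/69672960
3j²(7 6 5; -3 4 -1) = Δ·Π!·Σ² = 325/149226  (sign -1)
combine: 4πI² = 2145·420/46189·325/149226 = 48750/1147619
take √, sign +1: I = 0.05814114

0.058141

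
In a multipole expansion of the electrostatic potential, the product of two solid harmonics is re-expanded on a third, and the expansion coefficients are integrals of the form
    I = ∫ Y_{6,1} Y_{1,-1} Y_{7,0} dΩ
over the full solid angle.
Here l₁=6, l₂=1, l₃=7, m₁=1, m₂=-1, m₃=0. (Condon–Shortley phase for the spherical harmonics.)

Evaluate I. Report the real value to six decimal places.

0.160342

Rules hold: Σm=0, L=14 even, 5≤7≤7.
N = 13·3·15 = 585
Δ = 0!·12!·2!/15! = 1/1365
Racah Σ t=0..0: t=0:+1/518400 = 1/518400
⇒ 3j(6 1 7; 0 0 0)² = 7/195, sgn -1
Racah Σ t=0..0: t=0:+1/1209600 = 1/1209600
⇒ 3j(6 1 7; 1 -1 0)² = 1/65, sgn -1
4πI² = N·(3j₀)²·(3jₘ)² = 21/65
I = +1·√(0.323077/4π) = 0.16034227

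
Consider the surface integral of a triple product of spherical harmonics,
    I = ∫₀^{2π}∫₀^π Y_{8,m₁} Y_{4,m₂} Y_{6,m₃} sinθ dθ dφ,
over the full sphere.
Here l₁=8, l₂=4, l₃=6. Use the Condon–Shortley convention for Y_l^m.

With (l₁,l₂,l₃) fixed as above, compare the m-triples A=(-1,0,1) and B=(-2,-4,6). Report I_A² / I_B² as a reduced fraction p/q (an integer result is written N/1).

2209/22

Shared (l₁,l₂,l₃)=(8,4,6): N and (l;000)² cancel in I_A²/I_B².
A: Δ = 6!·10!·2!/19! = 1/23279256; Racah Σ t=2..4: t=2:+1/2903040 t=3:−1/622080 t=4:+1/1382400 = -47/87091200; ⇒ 3j(8 4 6; -1 0 1)² = 2209/277134, sgn +1
B: Δ = 6!·10!·2!/19! = 1/23279256; Racah Σ t=0..0: t=0:+1/5225472000 = 1/5225472000; ⇒ 3j(8 4 6; -2 -4 6)² = 1/12597, sgn +1
I_A²/I_B² = (2209/277134)/(1/12597) = 2209/22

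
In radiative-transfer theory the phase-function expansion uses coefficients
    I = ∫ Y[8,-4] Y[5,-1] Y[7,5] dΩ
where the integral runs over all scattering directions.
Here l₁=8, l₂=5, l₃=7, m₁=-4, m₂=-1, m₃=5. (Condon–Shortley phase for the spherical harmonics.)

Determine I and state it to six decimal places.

-0.011252

m-sum 0 ✓  L=20 even ✓  3≤7≤13 ✓
Π(2lᵢ+1) = 17×11×15 = 2805
triangle coeff Δ(8,5,7) = 1/814773960
Σ_t [1,5]: t=1:−1/87091200 t=2:+1/4976640 t=3:−1/2073600 t=4:+1/4976640 t=5:−1/87091200 = -1/9676800
(3j)²=360/46189 [(8 5 7; 0 0 0)], sign=+1
Σ_t [2,4]: t=2:+1/696729600 t=3:−1/78382080 t=4:+1/92897280 = -1/1791590400
(3j)²=11/151164 [(8 5 7; -4 -1 5)], sign=-1
⇒ 4πI² = 1650/1037153
I = (-1)√(1650/1037153/(4π)) = -0.01125163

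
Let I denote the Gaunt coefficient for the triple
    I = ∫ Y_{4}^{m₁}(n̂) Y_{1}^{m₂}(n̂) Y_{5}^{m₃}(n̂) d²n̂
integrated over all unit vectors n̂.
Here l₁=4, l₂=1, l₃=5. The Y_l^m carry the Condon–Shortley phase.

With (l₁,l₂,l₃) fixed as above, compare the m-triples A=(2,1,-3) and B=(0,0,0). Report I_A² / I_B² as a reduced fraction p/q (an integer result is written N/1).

28/25

Shared (l₁,l₂,l₃)=(4,1,5): N and (l;000)² cancel in I_A²/I_B².
A: Δ = 0!·8!·2!/11! = 1/495; Racah Σ t=0..0: t=0:+1/2880 = 1/2880; ⇒ 3j(4 1 5; 2 1 -3)² = 28/495, sgn +1
B: Δ = 0!·8!·2!/11! = 1/495; Racah Σ t=0..0: t=0:+1/576 = 1/576; ⇒ 3j(4 1 5; 0 0 0)² = 5/99, sgn -1
I_A²/I_B² = (28/495)/(5/99) = 28/25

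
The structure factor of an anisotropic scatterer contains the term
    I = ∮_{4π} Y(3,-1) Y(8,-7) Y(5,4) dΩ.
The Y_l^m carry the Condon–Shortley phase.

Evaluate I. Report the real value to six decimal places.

0.000000

-1 − 7 + 4 = -4 ≠ 0: azimuthal integral kills it; I = 0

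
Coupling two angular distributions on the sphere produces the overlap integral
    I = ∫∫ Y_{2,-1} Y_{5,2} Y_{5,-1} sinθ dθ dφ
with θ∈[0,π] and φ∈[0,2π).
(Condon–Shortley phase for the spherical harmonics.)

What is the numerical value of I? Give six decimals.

Checks pass: Σm=0; 12 even; l₃=5∈[3,7].
(2·2+1)(2·5+1)(2·5+1) = 605
Δ: 2! 2! 8! / 13! → 1/38610
sum: t=0:+1/2880 t=1:−1/576 t=2:+1/2880 = -1/960
3j²(2 5 5; 0 0 0) = Δ·Π!·Σ² = 10/429  (sign +1)
sum: t=1:−1/2880 t=2:+1/1440 = 1/2880
3j²(2 5 5; -1 2 -1) = Δ·Π!·Σ² = 7/715  (sign +1)
combine: 4πI² = 605·10/429·7/715 = 70/507
take √, sign +1: I = 0.10481902

0.104819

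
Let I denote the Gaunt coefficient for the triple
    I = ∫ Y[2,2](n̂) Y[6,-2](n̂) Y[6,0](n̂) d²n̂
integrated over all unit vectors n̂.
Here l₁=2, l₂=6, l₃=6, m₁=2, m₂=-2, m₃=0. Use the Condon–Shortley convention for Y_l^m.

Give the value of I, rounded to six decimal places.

-0.191909

Checks pass: Σm=0; 14 even; l₃=6∈[4,8].
(2·2+1)(2·6+1)(2·6+1) = 845
Δ: 2! 2! 10! / 15! → 1/90090
sum: t=0:+1/69120 t=1:−1/14400 t=2:+1/69120 = -7/172800
3j²(2 6 6; 0 0 0) = Δ·Π!·Σ² = 14/715  (sign -1)
sum: t=0:+1/69120 = 1/69120
3j²(2 6 6; 2 -2 0) = Δ·Π!·Σ² = 4/143  (sign +1)
combine: 4πI² = 845·14/715·4/143 = 56/121
take √, sign -1: I = -0.19190947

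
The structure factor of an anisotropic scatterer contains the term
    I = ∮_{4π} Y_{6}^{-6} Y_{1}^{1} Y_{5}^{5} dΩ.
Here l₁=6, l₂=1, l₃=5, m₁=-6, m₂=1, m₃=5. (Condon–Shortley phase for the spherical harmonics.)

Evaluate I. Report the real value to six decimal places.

m-sum 0 ✓  L=12 even ✓  5≤5≤7 ✓
Π(2lᵢ+1) = 13×3×11 = 429
triangle coeff Δ(6,1,5) = 1/858
Σ_t [1,1]: t=1:−1/14400 = -1/14400
(3j)²=6/143 [(6 1 5; 0 0 0)], sign=+1
Σ_t [2,2]: t=2:+1/7257600 = 1/7257600
(3j)²=1/13 [(6 1 5; -6 1 5)], sign=+1
⇒ 4πI² = 18/13
I = (+1)√(18/13/(4π)) = 0.33194004

0.331940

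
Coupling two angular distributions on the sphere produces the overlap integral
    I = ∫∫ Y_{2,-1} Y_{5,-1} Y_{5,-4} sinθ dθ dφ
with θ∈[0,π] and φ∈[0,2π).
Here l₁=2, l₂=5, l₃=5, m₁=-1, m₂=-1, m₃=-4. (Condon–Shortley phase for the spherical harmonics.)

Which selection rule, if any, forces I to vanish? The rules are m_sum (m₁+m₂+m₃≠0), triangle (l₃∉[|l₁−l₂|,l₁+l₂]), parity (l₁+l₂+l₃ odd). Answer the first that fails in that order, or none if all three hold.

m_sum

azimuthal sum: -1 − 1 − 4 = -6  ✗
3 ≤ 5 ≤ 7 (triangle on l)
L = 2 + 5 + 5 = 12 (even)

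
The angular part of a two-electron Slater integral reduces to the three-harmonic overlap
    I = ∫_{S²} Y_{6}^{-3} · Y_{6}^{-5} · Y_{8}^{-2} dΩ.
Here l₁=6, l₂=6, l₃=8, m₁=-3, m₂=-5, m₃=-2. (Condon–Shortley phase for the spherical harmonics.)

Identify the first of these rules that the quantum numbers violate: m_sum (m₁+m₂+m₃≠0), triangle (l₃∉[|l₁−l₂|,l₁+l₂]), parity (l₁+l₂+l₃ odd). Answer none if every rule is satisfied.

m_sum

azimuthal sum: -3 − 5 − 2 = -10  ✗
0 ≤ 8 ≤ 12 (triangle on l)
L = 6 + 6 + 8 = 20 (even)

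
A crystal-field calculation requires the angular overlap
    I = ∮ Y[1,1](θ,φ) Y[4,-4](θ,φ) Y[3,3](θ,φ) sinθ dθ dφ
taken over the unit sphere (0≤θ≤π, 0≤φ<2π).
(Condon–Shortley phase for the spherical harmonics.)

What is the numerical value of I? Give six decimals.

0.325735

m-sum 0 ✓  L=8 even ✓  3≤3≤5 ✓
Π(2lᵢ+1) = 3×9×7 = 189
triangle coeff Δ(1,4,3) = 1/252
Σ_t [1,1]: t=1:−1/36 = -1/36
(3j)²=4/63 [(1 4 3; 0 0 0)], sign=+1
Σ_t [0,0]: t=0:+1/1440 = 1/1440
(3j)²=1/9 [(1 4 3; 1 -4 3)], sign=+1
⇒ 4πI² = 4/3
I = (+1)√(4/3/(4π)) = 0.32573501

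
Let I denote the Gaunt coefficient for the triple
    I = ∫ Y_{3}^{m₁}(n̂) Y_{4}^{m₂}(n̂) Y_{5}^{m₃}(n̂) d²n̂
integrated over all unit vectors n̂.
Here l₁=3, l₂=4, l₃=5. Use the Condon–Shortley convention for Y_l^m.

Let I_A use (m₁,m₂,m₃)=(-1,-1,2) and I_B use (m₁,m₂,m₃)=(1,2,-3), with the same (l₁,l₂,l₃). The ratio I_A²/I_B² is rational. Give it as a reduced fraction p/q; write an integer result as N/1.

256/243

Shared (l₁,l₂,l₃)=(3,4,5): N and (l;000)² cancel in I_A²/I_B².
A: Δ = 2!·4!·6!/13! = 1/180180; Racah Σ t=0..2: t=0:+1/1728 t=1:−1/288 t=2:+1/960 = -1/540; ⇒ 3j(3 4 5; -1 -1 2)² = 128/6435, sgn +1
B: Δ = 2!·4!·6!/13! = 1/180180; Racah Σ t=0..2: t=0:+1/5760 t=1:−1/720 t=2:+1/2304 = -1/1280; ⇒ 3j(3 4 5; 1 2 -3)² = 27/1430, sgn -1
I_A²/I_B² = (128/6435)/(27/1430) = 256/243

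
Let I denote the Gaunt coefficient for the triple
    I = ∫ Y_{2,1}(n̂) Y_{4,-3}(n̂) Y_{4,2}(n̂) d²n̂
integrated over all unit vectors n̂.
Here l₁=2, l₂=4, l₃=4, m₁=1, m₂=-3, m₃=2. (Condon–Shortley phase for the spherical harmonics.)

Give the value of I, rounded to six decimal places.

-0.187702

m-sum 0 ✓  L=10 even ✓  2≤4≤6 ✓
Π(2lᵢ+1) = 5×9×9 = 405
triangle coeff Δ(2,4,4) = 1/13860
Σ_t [0,2]: t=0:+1/192 t=1:−1/36 t=2:+1/192 = -5/288
(3j)²=20/693 [(2 4 4; 0 0 0)], sign=-1
Σ_t [0,1]: t=0:+1/240 t=1:−1/1440 = 1/288
(3j)²=5/132 [(2 4 4; 1 -3 2)], sign=+1
⇒ 4πI² = 375/847
I = (-1)√(375/847/(4π)) = -0.18770204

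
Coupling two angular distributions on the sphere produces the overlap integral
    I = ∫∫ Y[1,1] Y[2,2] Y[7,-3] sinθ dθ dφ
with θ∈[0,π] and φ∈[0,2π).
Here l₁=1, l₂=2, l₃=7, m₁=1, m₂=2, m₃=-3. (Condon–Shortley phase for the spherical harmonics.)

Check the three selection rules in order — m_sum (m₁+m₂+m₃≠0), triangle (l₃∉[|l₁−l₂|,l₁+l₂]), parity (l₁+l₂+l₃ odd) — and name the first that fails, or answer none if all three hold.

m₁+m₂+m₃ = 1 + 2 − 3 = 0  ✓
triangle: |1−2|=1 ≤ l₃=7 ≤ 1+2=3  ✗
parity: l₁+l₂+l₃ = 10 is even

triangle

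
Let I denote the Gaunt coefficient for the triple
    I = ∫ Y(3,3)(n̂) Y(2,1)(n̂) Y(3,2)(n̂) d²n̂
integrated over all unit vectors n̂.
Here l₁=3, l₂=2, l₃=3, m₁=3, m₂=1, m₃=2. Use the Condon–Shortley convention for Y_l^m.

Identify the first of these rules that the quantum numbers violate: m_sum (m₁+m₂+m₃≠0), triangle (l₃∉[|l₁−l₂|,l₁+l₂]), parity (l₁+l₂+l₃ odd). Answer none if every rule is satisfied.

m_sum

m₁+m₂+m₃ = 3 + 1 + 2 = 6  ✗
triangle: |3−2|=1 ≤ l₃=3 ≤ 3+2=5
parity: l₁+l₂+l₃ = 8 is even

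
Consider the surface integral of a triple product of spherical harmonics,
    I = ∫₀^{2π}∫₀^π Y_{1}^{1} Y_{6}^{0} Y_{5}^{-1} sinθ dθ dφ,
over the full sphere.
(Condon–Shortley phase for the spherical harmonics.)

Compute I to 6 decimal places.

Checks pass: Σm=0; 12 even; l₃=5∈[5,7].
(2·1+1)(2·6+1)(2·5+1) = 429
Δ: 2! 0! 10! / 13! → 1/858
sum: t=1:−1/14400 = -1/14400
3j²(1 6 5; 0 0 0) = Δ·Π!·Σ² = 6/143  (sign +1)
sum: t=0:+1/34560 = 1/34560
3j²(1 6 5; 1 0 -1) = Δ·Π!·Σ² = 5/286  (sign +1)
combine: 4πI² = 429·6/143·5/286 = 45/143
take √, sign +1: I = 0.15824621

0.158246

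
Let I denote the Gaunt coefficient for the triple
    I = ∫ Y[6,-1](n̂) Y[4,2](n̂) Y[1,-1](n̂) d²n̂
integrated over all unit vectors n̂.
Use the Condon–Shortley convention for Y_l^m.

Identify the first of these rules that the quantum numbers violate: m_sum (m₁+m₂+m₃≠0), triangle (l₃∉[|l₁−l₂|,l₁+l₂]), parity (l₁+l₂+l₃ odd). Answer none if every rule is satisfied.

m₁+m₂+m₃ = -1 + 2 − 1 = 0  ✓
triangle: |6−4|=2 ≤ l₃=1 ≤ 6+4=10  ✗
parity: l₁+l₂+l₃ = 11 is odd

triangle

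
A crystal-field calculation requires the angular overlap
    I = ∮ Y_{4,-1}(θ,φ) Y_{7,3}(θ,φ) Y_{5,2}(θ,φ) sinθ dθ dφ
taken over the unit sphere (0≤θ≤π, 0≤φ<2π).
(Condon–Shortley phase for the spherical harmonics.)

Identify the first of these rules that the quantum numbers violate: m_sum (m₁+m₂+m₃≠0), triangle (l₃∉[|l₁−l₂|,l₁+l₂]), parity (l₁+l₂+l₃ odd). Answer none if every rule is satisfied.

m_sum

m₁+m₂+m₃ = -1 + 3 + 2 = 4  ✗
triangle: |4−7|=3 ≤ l₃=5 ≤ 4+7=11
parity: l₁+l₂+l₃ = 16 is even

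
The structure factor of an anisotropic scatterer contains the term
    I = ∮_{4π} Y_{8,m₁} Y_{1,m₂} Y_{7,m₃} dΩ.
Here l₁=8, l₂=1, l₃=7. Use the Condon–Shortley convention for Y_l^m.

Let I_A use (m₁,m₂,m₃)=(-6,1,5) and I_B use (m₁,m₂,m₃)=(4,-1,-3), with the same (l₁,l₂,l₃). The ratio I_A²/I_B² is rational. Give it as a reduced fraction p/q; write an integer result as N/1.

91/66

l's match ⇒ only the (l;m) 3-j factors differ between A and B.
A: triangle coeff Δ(8,1,7) = 1/2040; Σ_t [2,2]: t=2:+1/1916006400 = 1/1916006400; (3j)²=91/2040 [(8 1 7; -6 1 5)], sign=+1
B: triangle coeff Δ(8,1,7) = 1/2040; Σ_t [0,0]: t=0:+1/174182400 = 1/174182400; (3j)²=11/340 [(8 1 7; 4 -1 -3)], sign=+1
I_A²/I_B² = (91/2040)/(11/340) = 91/66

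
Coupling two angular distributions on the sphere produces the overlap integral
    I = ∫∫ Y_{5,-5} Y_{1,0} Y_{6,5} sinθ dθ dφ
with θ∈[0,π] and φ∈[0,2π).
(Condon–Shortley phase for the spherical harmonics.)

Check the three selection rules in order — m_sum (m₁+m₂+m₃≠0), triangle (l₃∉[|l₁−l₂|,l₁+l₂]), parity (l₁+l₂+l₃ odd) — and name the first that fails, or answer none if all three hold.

none

m₁+m₂+m₃ = -5 + 0 + 5 = 0  ✓
triangle: |5−1|=4 ≤ l₃=6 ≤ 5+1=6  ✓
parity: l₁+l₂+l₃ = 12 is even  ✓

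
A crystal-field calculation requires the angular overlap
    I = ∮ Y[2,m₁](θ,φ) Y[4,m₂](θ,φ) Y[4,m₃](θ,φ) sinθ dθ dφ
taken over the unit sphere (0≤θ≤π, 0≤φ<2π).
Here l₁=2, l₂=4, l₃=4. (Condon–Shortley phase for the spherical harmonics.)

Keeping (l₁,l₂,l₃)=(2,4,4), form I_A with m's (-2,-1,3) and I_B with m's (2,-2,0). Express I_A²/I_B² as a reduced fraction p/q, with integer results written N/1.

7/10

l's match ⇒ only the (l;m) 3-j factors differ between A and B.
A: triangle coeff Δ(2,4,4) = 1/13860; Σ_t [2,2]: t=2:+1/480 = 1/480; (3j)²=3/110 [(2 4 4; -2 -1 3)], sign=-1
B: triangle coeff Δ(2,4,4) = 1/13860; Σ_t [0,0]: t=0:+1/192 = 1/192; (3j)²=3/77 [(2 4 4; 2 -2 0)], sign=+1
I_A²/I_B² = (3/110)/(3/77) = 7/10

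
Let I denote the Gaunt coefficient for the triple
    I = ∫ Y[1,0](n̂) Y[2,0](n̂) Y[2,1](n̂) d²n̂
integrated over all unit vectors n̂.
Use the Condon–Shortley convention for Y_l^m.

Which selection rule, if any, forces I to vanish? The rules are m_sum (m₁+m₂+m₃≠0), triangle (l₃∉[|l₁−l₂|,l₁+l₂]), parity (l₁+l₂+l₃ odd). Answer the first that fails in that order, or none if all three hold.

m_sum

Σmᵢ = 1  ✗
l₃∈[|l₁−l₂|,l₁+l₂]=[1,3], have l₃=2
Σlᵢ = 5 ⇒ odd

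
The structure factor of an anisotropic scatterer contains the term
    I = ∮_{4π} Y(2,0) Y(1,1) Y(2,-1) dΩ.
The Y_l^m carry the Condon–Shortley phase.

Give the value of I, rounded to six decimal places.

L=5 odd ⇒ parity kills the (l;000) factor ⇒ I = 0

0.000000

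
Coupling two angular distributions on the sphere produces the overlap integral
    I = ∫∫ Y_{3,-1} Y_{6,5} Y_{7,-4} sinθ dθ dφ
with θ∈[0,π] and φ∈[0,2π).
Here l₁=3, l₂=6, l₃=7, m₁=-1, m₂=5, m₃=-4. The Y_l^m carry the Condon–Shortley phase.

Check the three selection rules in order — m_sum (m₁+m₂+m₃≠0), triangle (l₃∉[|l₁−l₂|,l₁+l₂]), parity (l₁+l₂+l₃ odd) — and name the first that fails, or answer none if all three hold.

none

m₁+m₂+m₃ = -1 + 5 − 4 = 0  ✓
triangle: |3−6|=3 ≤ l₃=7 ≤ 3+6=9  ✓
parity: l₁+l₂+l₃ = 16 is even  ✓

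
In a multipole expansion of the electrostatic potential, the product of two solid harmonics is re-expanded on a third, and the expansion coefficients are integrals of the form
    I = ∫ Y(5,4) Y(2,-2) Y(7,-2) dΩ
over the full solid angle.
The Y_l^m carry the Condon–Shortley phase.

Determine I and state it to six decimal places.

0.025340

Checks pass: Σm=0; 14 even; l₃=7∈[3,7].
(2·5+1)(2·2+1)(2·7+1) = 825
Δ: 0! 10! 4! / 15! → 1/15015
sum: t=0:+1/57600 = 1/57600
3j²(5 2 7; 0 0 0) = Δ·Π!·Σ² = 21/715  (sign -1)
sum: t=0:+1/8709120 = 1/8709120
3j²(5 2 7; 4 -2 -2) = Δ·Π!·Σ² = 1/3003  (sign -1)
combine: 4πI² = 825·21/715·1/3003 = 15/1859
take √, sign +1: I = 0.02533967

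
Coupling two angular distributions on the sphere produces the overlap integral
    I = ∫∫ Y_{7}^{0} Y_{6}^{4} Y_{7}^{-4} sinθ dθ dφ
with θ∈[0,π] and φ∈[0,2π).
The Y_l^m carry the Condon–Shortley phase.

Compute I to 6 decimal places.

0.012650

Checks pass: Σm=0; 20 even; l₃=7∈[1,13].
(2·7+1)(2·6+1)(2·7+1) = 2925
Δ: 6! 8! 6! / 21! → 1/2444321880
sum: t=0:+1/2612736000 t=1:−1/20736000 t=2:+1/1658880 t=3:−1/746496 t=4:+1/1658880 t=5:−1/20736000 t=6:+1/2612736000 = -1/4354560
3j²(7 6 7; 0 0 0) = Δ·Π!·Σ² = 1000/138567  (sign +1)
sum: t=4:+1/24883200 t=5:−1/20736000 t=6:+1/174182400 = -1/435456000
3j²(7 6 7; 0 4 -4) = Δ·Π!·Σ² = 2/20995  (sign +1)
combine: 4πI² = 2925·1000/138567·2/20995 = 30000/14919047
take √, sign +1: I = 0.01264984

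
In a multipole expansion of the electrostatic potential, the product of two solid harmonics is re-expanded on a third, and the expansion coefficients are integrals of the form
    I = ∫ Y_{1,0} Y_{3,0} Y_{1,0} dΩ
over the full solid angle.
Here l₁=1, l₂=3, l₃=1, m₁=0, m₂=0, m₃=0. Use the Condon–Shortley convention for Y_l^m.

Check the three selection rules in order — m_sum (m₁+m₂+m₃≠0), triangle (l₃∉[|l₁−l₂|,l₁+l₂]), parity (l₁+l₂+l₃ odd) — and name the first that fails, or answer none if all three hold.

triangle

m₁+m₂+m₃ = 0 + 0 + 0 = 0  ✓
triangle: |1−3|=2 ≤ l₃=1 ≤ 1+3=4  ✗
parity: l₁+l₂+l₃ = 5 is odd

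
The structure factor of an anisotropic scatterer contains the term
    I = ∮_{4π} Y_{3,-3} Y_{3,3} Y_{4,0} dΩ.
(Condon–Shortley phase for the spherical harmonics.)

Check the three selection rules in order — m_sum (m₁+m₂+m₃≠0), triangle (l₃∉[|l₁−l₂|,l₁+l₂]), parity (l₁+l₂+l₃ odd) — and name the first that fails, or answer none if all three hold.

azimuthal sum: -3 + 3 + 0 = 0  ✓
0 ≤ 4 ≤ 6 (triangle on l)  ✓
L = 3 + 3 + 4 = 10 (even)  ✓

none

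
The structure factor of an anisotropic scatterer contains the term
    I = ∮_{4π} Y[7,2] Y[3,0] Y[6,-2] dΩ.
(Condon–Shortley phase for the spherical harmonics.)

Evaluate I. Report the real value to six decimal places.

m-sum 0 ✓  L=16 even ✓  4≤6≤10 ✓
Π(2lᵢ+1) = 15×7×13 = 1365
triangle coeff Δ(7,3,6) = 1/2042040
Σ_t [1,3]: t=1:−1/207360 t=2:+1/57600 t=3:−1/207360 = 1/129600
(3j)²=168/12155 [(7 3 6; 0 0 0)], sign=+1
Σ_t [1,3]: t=1:−1/207360 t=2:+1/120960 t=3:−1/967680 = 1/414720
(3j)²=21/4862 [(7 3 6; 2 0 -2)], sign=+1
⇒ 4πI² = 37044/454597
I = (+1)√(37044/454597/(4π)) = 0.08052685

0.080527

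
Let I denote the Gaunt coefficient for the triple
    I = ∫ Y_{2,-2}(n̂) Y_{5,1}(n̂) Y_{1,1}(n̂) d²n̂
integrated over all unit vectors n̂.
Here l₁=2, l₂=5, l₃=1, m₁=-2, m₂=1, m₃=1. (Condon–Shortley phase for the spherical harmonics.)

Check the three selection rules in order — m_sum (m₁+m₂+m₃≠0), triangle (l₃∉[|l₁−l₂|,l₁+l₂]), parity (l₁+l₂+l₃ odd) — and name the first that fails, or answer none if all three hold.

triangle

Σmᵢ = 0  ✓
l₃∈[|l₁−l₂|,l₁+l₂]=[3,7], have l₃=1  ✗
Σlᵢ = 8 ⇒ even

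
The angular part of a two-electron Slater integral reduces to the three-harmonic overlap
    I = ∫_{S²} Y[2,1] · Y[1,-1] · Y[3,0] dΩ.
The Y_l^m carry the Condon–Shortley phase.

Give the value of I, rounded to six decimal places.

0.143048

Checks pass: Σm=0; 6 even; l₃=3∈[1,3].
(2·2+1)(2·1+1)(2·3+1) = 105
Δ: 0! 4! 2! / 7! → 1/105
sum: t=0:+1/4 = 1/4
3j²(2 1 3; 0 0 0) = Δ·Π!·Σ² = 3/35  (sign -1)
sum: t=0:+1/12 = 1/12
3j²(2 1 3; 1 -1 0) = Δ·Π!·Σ² = 1/35  (sign -1)
combine: 4πI² = 105·3/35·1/35 = 9/35
take √, sign +1: I = 0.14304817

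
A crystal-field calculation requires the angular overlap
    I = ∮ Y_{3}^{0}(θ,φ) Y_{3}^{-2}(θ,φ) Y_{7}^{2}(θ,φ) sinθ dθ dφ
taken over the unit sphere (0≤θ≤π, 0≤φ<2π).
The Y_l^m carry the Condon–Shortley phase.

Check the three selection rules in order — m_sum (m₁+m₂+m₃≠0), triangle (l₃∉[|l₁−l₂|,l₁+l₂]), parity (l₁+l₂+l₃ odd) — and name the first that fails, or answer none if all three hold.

azimuthal sum: 0 − 2 + 2 = 0  ✓
0 ≤ 7 ≤ 6 (triangle on l)  ✗
L = 3 + 3 + 7 = 13 (odd)

triangle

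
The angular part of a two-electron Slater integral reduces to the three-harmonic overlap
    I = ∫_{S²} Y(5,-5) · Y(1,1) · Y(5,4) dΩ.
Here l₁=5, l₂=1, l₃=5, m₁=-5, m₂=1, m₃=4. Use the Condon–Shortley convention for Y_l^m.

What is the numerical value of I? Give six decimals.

0.000000

L=11 odd ⇒ parity kills the (l;000) factor ⇒ I = 0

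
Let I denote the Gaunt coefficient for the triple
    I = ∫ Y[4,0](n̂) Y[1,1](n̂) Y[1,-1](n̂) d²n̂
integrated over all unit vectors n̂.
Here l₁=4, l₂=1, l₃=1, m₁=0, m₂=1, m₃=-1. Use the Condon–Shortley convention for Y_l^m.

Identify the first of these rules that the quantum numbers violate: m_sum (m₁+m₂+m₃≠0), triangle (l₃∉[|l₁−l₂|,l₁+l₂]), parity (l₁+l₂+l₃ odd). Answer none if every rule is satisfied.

triangle

Σmᵢ = 0  ✓
l₃∈[|l₁−l₂|,l₁+l₂]=[3,5], have l₃=1  ✗
Σlᵢ = 6 ⇒ even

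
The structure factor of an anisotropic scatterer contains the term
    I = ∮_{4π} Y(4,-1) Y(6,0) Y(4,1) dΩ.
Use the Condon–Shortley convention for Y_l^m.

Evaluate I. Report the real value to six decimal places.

0.007113

m-sum 0 ✓  L=14 even ✓  2≤4≤10 ✓
Π(2lᵢ+1) = 9×13×9 = 1053
triangle coeff Δ(4,6,4) = 1/1261260
Σ_t [2,4]: t=2:+1/4608 t=3:−1/1296 t=4:+1/4608 = -7/20736
(3j)²=20/1287 [(4 6 4; 0 0 0)], sign=-1
Σ_t [3,5]: t=3:−1/2592 t=4:+1/2304 t=5:−1/28800 = 7/518400
(3j)²=1/25740 [(4 6 4; -1 0 1)], sign=-1
⇒ 4πI² = 1/1573
I = (+1)√(1/1573/(4π)) = 0.00711264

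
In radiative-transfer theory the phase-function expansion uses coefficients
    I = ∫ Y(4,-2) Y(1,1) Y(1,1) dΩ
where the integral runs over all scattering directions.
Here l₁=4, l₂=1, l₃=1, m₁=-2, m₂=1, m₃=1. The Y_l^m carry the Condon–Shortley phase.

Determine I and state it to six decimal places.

0.000000

triangle: need 3≤l₃≤5, have 1; I=0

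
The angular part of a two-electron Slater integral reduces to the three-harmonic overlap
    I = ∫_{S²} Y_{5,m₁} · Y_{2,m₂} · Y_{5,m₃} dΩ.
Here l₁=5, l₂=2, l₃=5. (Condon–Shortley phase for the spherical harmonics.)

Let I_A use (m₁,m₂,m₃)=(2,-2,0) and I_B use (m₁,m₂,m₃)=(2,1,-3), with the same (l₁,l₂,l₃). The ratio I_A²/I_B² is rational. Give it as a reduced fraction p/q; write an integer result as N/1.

l's match ⇒ only the (l;m) 3-j factors differ between A and B.
A: triangle coeff Δ(5,2,5) = 1/38610; Σ_t [0,0]: t=0:+1/2880 = 1/2880; (3j)²=14/429 [(5 2 5; 2 -2 0)], sign=-1
B: triangle coeff Δ(5,2,5) = 1/38610; Σ_t [1,2]: t=1:−1/2880 t=2:+1/10080 = -1/4032; (3j)²=10/429 [(5 2 5; 2 1 -3)], sign=-1
I_A²/I_B² = (14/429)/(10/429) = 7/5

7/5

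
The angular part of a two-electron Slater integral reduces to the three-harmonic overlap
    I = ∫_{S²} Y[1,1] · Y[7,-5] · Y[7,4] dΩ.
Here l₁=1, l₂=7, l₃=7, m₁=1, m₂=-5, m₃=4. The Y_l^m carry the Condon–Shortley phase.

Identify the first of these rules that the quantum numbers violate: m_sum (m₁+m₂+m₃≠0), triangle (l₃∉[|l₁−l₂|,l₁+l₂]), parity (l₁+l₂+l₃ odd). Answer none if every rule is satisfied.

azimuthal sum: 1 − 5 + 4 = 0  ✓
6 ≤ 7 ≤ 8 (triangle on l)  ✓
L = 1 + 7 + 7 = 15 (odd)  ✗

parity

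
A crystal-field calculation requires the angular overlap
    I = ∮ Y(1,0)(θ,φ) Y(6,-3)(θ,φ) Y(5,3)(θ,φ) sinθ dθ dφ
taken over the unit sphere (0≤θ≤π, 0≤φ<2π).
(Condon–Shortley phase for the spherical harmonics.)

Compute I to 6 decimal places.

-0.212310

m-sum 0 ✓  L=12 even ✓  5≤5≤7 ✓
Π(2lᵢ+1) = 3×13×11 = 429
triangle coeff Δ(1,6,5) = 1/858
Σ_t [1,1]: t=1:−1/14400 = -1/14400
(3j)²=6/143 [(1 6 5; 0 0 0)], sign=+1
Σ_t [1,1]: t=1:−1/80640 = -1/80640
(3j)²=9/286 [(1 6 5; 0 -3 3)], sign=-1
⇒ 4πI² = 81/143
I = (-1)√(81/143/(4π)) = -0.21230956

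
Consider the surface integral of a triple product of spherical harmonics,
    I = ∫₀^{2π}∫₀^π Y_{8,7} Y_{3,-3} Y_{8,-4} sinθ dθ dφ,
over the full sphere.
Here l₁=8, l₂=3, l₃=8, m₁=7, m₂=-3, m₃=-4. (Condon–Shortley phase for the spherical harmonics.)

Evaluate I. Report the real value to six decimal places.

Σlᵢ=19 odd — θ-integrand is odd under cosθ→−cosθ; I=0

0.000000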